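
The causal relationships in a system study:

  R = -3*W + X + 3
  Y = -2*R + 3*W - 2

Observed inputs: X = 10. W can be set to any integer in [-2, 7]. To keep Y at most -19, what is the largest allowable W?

W = 1

Substituting into the R equation gives R = -3*W + 13.
So Y = 9*W - 28.
Require 9*W - 28 ≤ -19, so W ≤ 1.
The largest integer in [-2, 7] satisfying this is 1.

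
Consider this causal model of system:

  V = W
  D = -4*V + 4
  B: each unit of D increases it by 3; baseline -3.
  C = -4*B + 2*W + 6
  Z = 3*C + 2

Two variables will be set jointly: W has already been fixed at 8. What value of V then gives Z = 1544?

V = 11

With W held at 8:
Intervening on V fixes its value directly, overriding its dependence on W.
Substituting into the B equation gives B = -12*V + 9.
Substituting into the C equation gives C = 48*V - 14.
So Z = 144*V - 40.
Solve 144*V - 40 = 1544: V = (1544 + 40) / 144 = 11.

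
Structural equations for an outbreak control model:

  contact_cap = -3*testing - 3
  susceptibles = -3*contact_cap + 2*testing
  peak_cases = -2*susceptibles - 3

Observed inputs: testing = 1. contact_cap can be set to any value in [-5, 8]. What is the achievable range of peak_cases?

-37 to 41

Intervening on contact_cap fixes its value directly, overriding its dependence on testing.
Substituting into the susceptibles equation gives susceptibles = -3*contact_cap + 2.
This gives peak_cases = 6*contact_cap - 7.
Linear in contact_cap, so extremes are at the endpoints: contact_cap = -5 gives peak_cases = -37; contact_cap = 8 gives peak_cases = 41.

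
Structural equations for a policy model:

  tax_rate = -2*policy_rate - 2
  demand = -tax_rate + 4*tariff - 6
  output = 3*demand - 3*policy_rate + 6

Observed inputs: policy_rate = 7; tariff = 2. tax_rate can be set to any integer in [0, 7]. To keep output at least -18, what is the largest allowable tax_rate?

tax_rate = 3

Intervening on tax_rate fixes its value directly, overriding its dependence on policy_rate.
Substituting into the demand equation gives demand = -tax_rate + 2.
Substituting into the output equation gives output = -3*tax_rate - 9.
Require -3*tax_rate - 9 ≥ -18, so tax_rate ≤ 3.
The largest integer in [0, 7] satisfying this is 3.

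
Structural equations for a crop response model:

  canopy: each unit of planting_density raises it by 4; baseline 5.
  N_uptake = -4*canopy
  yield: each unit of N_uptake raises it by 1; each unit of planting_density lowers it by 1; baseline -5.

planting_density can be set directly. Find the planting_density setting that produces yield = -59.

planting_density = 2

Substituting into the N_uptake equation gives N_uptake = -16*planting_density - 20.
yield becomes -17*planting_density - 25.
Solve -17*planting_density - 25 = -59: planting_density = (-59 + 25) / -17 = 2.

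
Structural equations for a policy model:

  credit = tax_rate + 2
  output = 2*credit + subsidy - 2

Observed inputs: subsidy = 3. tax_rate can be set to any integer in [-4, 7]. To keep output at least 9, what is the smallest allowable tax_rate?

Substituting into the output equation gives output = 2*tax_rate + 5.
Require 2*tax_rate + 5 ≥ 9, so tax_rate ≥ 2.
The smallest integer in [-4, 7] satisfying this is 2.

tax_rate = 2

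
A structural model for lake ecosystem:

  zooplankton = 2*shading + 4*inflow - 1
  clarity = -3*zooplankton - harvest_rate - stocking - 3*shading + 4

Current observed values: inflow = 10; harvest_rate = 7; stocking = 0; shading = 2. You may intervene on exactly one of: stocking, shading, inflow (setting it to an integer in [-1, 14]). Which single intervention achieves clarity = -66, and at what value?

Intervening on stocking: clarity = -stocking - 138. Reaching -66 requires stocking = -72, outside [-1, 14].
Intervening on shading: clarity = -9*shading - 120. Reaching -66 requires shading = -6, outside [-1, 14].
Intervening on inflow: with other inputs at their observed values, clarity = -12*inflow - 18. Solving for -66 gives inflow = 4, within [-1, 14].

set inflow = 4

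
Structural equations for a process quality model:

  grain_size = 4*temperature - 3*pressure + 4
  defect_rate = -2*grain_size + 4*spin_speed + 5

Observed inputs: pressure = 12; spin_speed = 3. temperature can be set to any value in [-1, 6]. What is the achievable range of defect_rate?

33 to 89

Substituting into the grain_size equation gives grain_size = 4*temperature - 32.
Substituting into the defect_rate equation gives defect_rate = -8*temperature + 81.
Linear in temperature, so extremes are at the endpoints: temperature = -1 gives defect_rate = 89; temperature = 6 gives defect_rate = 33.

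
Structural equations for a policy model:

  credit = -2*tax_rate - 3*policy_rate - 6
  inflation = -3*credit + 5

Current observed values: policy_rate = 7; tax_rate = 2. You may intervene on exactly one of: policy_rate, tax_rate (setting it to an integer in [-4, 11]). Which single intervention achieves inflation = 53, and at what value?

Intervening on policy_rate: with other inputs at their observed values, inflation = 9*policy_rate + 35. Solving for 53 gives policy_rate = 2, within [-4, 11].
Intervening on tax_rate: inflation = 6*tax_rate + 86. Reaching 53 requires tax_rate = -11/2, not an integer.

set policy_rate = 2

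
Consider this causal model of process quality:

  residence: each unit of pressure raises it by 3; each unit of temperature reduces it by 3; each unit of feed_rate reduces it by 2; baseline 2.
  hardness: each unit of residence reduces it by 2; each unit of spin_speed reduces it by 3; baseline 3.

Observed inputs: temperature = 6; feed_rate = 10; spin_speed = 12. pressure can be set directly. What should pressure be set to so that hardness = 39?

Substituting into the residence equation gives residence = 3*pressure - 36.
Substituting into the hardness equation gives hardness = -6*pressure + 39.
Solve -6*pressure + 39 = 39: pressure = (39 - 39) / -6 = 0.

pressure = 0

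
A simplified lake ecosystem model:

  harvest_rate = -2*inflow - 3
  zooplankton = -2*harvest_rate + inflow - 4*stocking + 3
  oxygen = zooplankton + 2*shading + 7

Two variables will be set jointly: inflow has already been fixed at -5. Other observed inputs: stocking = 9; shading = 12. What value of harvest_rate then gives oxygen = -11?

harvest_rate = 2

With inflow held at -5:
Intervening on harvest_rate fixes its value directly, overriding its dependence on inflow.
Substituting into the zooplankton equation gives zooplankton = -2*harvest_rate - 38.
Substituting into the oxygen equation gives oxygen = -2*harvest_rate - 7.
Solve -2*harvest_rate - 7 = -11: harvest_rate = (-11 + 7) / -2 = 2.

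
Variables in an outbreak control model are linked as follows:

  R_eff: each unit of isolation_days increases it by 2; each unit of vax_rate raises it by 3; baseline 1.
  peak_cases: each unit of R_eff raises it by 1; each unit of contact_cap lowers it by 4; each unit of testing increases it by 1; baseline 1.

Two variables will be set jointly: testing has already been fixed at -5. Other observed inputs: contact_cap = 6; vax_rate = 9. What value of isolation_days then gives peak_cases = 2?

With testing held at -5:
Substituting into the R_eff equation gives R_eff = 2*isolation_days + 28.
peak_cases becomes 2*isolation_days.
Solve 2*isolation_days = 2: isolation_days = 2 / 2 = 1.

isolation_days = 1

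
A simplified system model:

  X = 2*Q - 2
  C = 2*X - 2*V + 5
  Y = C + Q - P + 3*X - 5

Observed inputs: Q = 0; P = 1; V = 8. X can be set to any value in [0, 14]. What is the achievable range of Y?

Intervening on X fixes its value directly, overriding its dependence on Q.
Substituting into the C equation gives C = 2*X - 11.
Substituting into the Y equation gives Y = 5*X - 17.
Linear in X, so extremes are at the endpoints: X = 0 gives Y = -17; X = 14 gives Y = 53.

-17 to 53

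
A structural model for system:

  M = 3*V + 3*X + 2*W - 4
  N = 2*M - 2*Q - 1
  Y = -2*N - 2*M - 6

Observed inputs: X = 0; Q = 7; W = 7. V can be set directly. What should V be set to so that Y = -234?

Substituting into the M equation gives M = 3*V + 10.
N becomes 6*V + 5.
Substituting into the Y equation gives Y = -18*V - 36.
Solve -18*V - 36 = -234: V = (-234 + 36) / -18 = 11.

V = 11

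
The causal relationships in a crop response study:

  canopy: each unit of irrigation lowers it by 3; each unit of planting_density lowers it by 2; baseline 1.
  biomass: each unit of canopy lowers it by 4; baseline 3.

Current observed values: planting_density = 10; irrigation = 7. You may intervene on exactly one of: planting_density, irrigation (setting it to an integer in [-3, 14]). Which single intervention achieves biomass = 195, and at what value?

set planting_density = 14

Intervening on planting_density: with other inputs at their observed values, biomass = 8*planting_density + 83. Solving for 195 gives planting_density = 14, within [-3, 14].
Intervening on irrigation: biomass = 12*irrigation + 79. Reaching 195 requires irrigation = 29/3, not an integer.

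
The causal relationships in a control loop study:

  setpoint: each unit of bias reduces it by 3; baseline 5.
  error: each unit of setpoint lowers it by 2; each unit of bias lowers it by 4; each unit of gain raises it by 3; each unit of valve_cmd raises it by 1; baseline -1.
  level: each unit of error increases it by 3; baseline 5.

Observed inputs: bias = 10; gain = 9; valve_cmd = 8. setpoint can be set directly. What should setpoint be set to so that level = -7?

Intervening on setpoint fixes its value directly, overriding its dependence on bias.
Substituting into the error equation gives error = -2*setpoint - 6.
This gives level = -6*setpoint - 13.
Solve -6*setpoint - 13 = -7: setpoint = (-7 + 13) / -6 = -1.

setpoint = -1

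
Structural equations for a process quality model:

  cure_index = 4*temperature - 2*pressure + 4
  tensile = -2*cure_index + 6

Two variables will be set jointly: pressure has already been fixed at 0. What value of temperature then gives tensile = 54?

temperature = -7

With pressure held at 0:
Substituting into the cure_index equation gives cure_index = 4*temperature + 4.
tensile becomes -8*temperature - 2.
Solve -8*temperature - 2 = 54: temperature = (54 + 2) / -8 = -7.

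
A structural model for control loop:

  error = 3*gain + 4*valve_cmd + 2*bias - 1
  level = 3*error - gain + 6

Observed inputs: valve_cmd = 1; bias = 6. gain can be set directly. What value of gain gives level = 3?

Substituting into the error equation gives error = 3*gain + 15.
So level = 8*gain + 51.
Solve 8*gain + 51 = 3: gain = (3 - 51) / 8 = -6.

gain = -6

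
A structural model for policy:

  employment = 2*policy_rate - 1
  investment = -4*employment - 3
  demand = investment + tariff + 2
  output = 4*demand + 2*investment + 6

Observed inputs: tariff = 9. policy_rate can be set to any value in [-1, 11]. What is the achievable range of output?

Substituting into the investment equation gives investment = -8*policy_rate + 1.
So demand = -8*policy_rate + 12.
Substituting into the output equation gives output = -48*policy_rate + 56.
Linear in policy_rate, so extremes are at the endpoints: policy_rate = -1 gives output = 104; policy_rate = 11 gives output = -472.

-472 to 104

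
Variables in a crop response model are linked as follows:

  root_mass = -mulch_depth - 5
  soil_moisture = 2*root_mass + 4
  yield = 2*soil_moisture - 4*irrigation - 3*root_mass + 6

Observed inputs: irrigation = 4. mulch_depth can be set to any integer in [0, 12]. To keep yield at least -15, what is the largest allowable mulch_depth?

Substituting into the soil_moisture equation gives soil_moisture = -2*mulch_depth - 6.
So yield = -mulch_depth - 7.
Require -mulch_depth - 7 ≥ -15, so mulch_depth ≤ 8.
The largest integer in [0, 12] satisfying this is 8.

mulch_depth = 8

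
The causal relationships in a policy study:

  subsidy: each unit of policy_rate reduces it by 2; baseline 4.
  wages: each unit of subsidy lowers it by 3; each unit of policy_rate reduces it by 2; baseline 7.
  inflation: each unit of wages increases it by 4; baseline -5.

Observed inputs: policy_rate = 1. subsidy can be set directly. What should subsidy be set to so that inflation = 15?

subsidy = 0

Intervening on subsidy fixes its value directly, overriding its dependence on policy_rate.
Substituting into the wages equation gives wages = -3*subsidy + 5.
Substituting into the inflation equation gives inflation = -12*subsidy + 15.
Solve -12*subsidy + 15 = 15: subsidy = (15 - 15) / -12 = 0.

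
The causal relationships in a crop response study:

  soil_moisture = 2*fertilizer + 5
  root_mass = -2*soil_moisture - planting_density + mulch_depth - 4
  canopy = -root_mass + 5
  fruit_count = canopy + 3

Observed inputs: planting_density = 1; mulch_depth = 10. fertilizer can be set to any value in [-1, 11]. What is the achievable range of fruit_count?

Substituting into the root_mass equation gives root_mass = -4*fertilizer - 5.
Substituting into the canopy equation gives canopy = 4*fertilizer + 10.
Substituting into the fruit_count equation gives fruit_count = 4*fertilizer + 13.
Linear in fertilizer, so extremes are at the endpoints: fertilizer = -1 gives fruit_count = 9; fertilizer = 11 gives fruit_count = 57.

9 to 57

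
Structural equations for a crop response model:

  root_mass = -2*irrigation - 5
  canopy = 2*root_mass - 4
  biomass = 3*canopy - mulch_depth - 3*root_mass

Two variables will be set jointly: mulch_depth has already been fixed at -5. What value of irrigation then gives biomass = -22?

irrigation = 0

With mulch_depth held at -5:
Substituting into the canopy equation gives canopy = -4*irrigation - 14.
Substituting into the biomass equation gives biomass = -6*irrigation - 22.
Solve -6*irrigation - 22 = -22: irrigation = (-22 + 22) / -6 = 0.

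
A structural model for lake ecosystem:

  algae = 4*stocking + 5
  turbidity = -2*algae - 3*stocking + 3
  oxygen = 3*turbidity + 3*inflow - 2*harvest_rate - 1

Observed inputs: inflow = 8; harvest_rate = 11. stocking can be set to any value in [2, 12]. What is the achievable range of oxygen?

-416 to -86

Substituting into the turbidity equation gives turbidity = -11*stocking - 7.
Substituting into the oxygen equation gives oxygen = -33*stocking - 20.
Linear in stocking, so extremes are at the endpoints: stocking = 2 gives oxygen = -86; stocking = 12 gives oxygen = -416.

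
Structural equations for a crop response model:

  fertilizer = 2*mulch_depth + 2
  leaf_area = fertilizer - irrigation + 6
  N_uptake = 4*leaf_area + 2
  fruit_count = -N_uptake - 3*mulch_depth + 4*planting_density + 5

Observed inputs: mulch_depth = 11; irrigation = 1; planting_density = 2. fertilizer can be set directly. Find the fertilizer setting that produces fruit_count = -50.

Intervening on fertilizer fixes its value directly, overriding its dependence on mulch_depth.
Substituting into the leaf_area equation gives leaf_area = fertilizer + 5.
Substituting into the N_uptake equation gives N_uptake = 4*fertilizer + 22.
Substituting into the fruit_count equation gives fruit_count = -4*fertilizer - 42.
Solve -4*fertilizer - 42 = -50: fertilizer = (-50 + 42) / -4 = 2.

fertilizer = 2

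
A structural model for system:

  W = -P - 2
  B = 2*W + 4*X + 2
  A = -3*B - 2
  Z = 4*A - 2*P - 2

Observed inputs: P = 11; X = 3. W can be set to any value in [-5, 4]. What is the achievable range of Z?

Intervening on W fixes its value directly, overriding its dependence on P.
Substituting into the B equation gives B = 2*W + 14.
Substituting into the A equation gives A = -6*W - 44.
Substituting into the Z equation gives Z = -24*W - 200.
Linear in W, so extremes are at the endpoints: W = -5 gives Z = -80; W = 4 gives Z = -296.

-296 to -80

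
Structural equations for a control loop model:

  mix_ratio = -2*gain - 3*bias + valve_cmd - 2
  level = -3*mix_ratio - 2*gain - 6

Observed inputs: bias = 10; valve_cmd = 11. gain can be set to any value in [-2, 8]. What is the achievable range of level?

49 to 89

Substituting into the mix_ratio equation gives mix_ratio = -2*gain - 21.
level becomes 4*gain + 57.
Linear in gain, so extremes are at the endpoints: gain = -2 gives level = 49; gain = 8 gives level = 89.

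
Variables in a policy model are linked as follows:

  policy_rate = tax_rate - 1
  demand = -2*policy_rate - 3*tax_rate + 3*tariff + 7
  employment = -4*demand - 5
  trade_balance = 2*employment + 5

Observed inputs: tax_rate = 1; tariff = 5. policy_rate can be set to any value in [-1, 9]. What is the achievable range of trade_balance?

Intervening on policy_rate fixes its value directly, overriding its dependence on tax_rate.
Substituting into the demand equation gives demand = -2*policy_rate + 19.
So employment = 8*policy_rate - 81.
Substituting into the trade_balance equation gives trade_balance = 16*policy_rate - 157.
Linear in policy_rate, so extremes are at the endpoints: policy_rate = -1 gives trade_balance = -173; policy_rate = 9 gives trade_balance = -13.

-173 to -13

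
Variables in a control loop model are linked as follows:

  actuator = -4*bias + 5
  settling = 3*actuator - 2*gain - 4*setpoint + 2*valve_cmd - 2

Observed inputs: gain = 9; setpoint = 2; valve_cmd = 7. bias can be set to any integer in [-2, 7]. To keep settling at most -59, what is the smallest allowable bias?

Substituting into the settling equation gives settling = -12*bias + 1.
Require -12*bias + 1 ≤ -59, so bias ≥ 5.
The smallest integer in [-2, 7] satisfying this is 5.

bias = 5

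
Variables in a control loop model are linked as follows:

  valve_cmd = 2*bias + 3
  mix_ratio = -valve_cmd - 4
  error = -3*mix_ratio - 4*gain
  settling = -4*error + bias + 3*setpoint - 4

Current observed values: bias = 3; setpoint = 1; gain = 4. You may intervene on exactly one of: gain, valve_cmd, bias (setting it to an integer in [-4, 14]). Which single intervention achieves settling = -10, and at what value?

set gain = 9

Intervening on gain: with other inputs at their observed values, settling = 16*gain - 154. Solving for -10 gives gain = 9, within [-4, 14].
Intervening on valve_cmd: settling = -12*valve_cmd + 18. Reaching -10 requires valve_cmd = 7/3, not an integer.
Intervening on bias: settling = -23*bias - 21. Reaching -10 requires bias = -11/23, not an integer.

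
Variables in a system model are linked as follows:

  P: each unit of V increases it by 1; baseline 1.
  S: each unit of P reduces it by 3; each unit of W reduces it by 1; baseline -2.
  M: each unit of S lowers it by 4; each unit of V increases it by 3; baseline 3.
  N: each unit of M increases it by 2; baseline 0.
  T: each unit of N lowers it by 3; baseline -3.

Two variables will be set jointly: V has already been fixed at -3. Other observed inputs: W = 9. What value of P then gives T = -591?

With V held at -3:
Intervening on P fixes its value directly, overriding its dependence on V.
Substituting into the S equation gives S = -3*P - 11.
Substituting into the M equation gives M = 12*P + 38.
Substituting into the N equation gives N = 24*P + 76.
Substituting into the T equation gives T = -72*P - 231.
Solve -72*P - 231 = -591: P = (-591 + 231) / -72 = 5.

P = 5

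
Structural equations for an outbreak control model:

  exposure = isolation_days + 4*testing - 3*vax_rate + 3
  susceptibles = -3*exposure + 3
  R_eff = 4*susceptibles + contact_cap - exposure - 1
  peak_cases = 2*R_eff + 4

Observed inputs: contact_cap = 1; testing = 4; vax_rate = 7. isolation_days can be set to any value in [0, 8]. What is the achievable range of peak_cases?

Substituting into the exposure equation gives exposure = isolation_days - 2.
Substituting into the susceptibles equation gives susceptibles = -3*isolation_days + 9.
Substituting into the R_eff equation gives R_eff = -13*isolation_days + 38.
Substituting into the peak_cases equation gives peak_cases = -26*isolation_days + 80.
Linear in isolation_days, so extremes are at the endpoints: isolation_days = 0 gives peak_cases = 80; isolation_days = 8 gives peak_cases = -128.

-128 to 80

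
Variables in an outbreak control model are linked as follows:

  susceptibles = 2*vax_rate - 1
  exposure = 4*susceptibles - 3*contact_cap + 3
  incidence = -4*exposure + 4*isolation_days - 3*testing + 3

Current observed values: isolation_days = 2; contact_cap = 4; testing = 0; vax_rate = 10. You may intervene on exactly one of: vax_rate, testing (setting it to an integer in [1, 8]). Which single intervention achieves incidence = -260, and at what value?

Intervening on vax_rate: incidence = -32*vax_rate + 63. Reaching -260 requires vax_rate = 323/32, not an integer.
Intervening on testing: with other inputs at their observed values, incidence = -3*testing - 257. Solving for -260 gives testing = 1, within [1, 8].

set testing = 1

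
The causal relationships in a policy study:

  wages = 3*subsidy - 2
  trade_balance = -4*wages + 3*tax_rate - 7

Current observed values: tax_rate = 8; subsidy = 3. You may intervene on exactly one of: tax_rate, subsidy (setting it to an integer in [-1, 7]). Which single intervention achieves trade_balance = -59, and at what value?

set subsidy = 7

Intervening on tax_rate: trade_balance = 3*tax_rate - 35. Reaching -59 requires tax_rate = -8, outside [-1, 7].
Intervening on subsidy: with other inputs at their observed values, trade_balance = -12*subsidy + 25. Solving for -59 gives subsidy = 7, within [-1, 7].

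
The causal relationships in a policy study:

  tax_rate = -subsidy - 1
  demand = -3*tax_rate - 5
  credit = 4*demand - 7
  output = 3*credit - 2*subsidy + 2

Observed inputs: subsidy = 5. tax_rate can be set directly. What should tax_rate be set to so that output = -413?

tax_rate = 9

Intervening on tax_rate fixes its value directly, overriding its dependence on subsidy.
Substituting into the credit equation gives credit = -12*tax_rate - 27.
Substituting into the output equation gives output = -36*tax_rate - 89.
Solve -36*tax_rate - 89 = -413: tax_rate = (-413 + 89) / -36 = 9.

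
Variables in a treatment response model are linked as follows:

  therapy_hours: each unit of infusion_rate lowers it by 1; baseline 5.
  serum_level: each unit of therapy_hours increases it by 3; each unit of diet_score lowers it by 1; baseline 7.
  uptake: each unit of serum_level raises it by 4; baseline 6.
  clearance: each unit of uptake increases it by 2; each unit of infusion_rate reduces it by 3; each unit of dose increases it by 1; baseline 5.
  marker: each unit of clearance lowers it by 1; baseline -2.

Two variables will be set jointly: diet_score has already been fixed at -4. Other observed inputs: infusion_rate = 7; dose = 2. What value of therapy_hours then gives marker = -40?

therapy_hours = -2

With diet_score held at -4:
Intervening on therapy_hours fixes its value directly, overriding its dependence on infusion_rate.
Substituting into the serum_level equation gives serum_level = 3*therapy_hours + 11.
Substituting into the uptake equation gives uptake = 12*therapy_hours + 50.
This gives clearance = 24*therapy_hours + 86.
This gives marker = -24*therapy_hours - 88.
Solve -24*therapy_hours - 88 = -40: therapy_hours = (-40 + 88) / -24 = -2.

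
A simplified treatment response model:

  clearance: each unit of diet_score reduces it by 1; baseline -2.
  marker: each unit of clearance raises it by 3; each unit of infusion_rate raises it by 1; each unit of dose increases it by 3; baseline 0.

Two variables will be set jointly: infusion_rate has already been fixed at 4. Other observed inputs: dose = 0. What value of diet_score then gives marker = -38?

With infusion_rate held at 4:
Substituting into the marker equation gives marker = -3*diet_score - 2.
Solve -3*diet_score - 2 = -38: diet_score = (-38 + 2) / -3 = 12.

diet_score = 12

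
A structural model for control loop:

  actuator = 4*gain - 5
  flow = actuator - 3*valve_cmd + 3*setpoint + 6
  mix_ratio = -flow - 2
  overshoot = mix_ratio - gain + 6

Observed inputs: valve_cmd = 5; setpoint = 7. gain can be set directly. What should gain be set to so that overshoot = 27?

gain = -6

Substituting into the flow equation gives flow = 4*gain + 7.
mix_ratio becomes -4*gain - 9.
This gives overshoot = -5*gain - 3.
Solve -5*gain - 3 = 27: gain = (27 + 3) / -5 = -6.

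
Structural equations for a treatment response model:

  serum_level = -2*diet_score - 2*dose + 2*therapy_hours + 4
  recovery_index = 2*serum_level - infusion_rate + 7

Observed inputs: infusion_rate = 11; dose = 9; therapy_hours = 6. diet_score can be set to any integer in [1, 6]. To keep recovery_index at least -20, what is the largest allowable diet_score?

diet_score = 3

Substituting into the serum_level equation gives serum_level = -2*diet_score - 2.
recovery_index becomes -4*diet_score - 8.
Require -4*diet_score - 8 ≥ -20, so diet_score ≤ 3.
The largest integer in [1, 6] satisfying this is 3.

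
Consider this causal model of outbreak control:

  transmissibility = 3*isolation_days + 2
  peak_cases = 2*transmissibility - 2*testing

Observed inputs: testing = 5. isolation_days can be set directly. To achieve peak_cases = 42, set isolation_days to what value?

isolation_days = 8

Substituting into the peak_cases equation gives peak_cases = 6*isolation_days - 6.
Solve 6*isolation_days - 6 = 42: isolation_days = (42 + 6) / 6 = 8.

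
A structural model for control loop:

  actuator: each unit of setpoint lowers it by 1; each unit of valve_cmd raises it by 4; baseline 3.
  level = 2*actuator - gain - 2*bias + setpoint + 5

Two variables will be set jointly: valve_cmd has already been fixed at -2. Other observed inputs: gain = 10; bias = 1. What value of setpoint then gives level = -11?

setpoint = -6

With valve_cmd held at -2:
Substituting into the actuator equation gives actuator = -setpoint - 5.
This gives level = -setpoint - 17.
Solve -setpoint - 17 = -11: setpoint = (-11 + 17) / -1 = -6.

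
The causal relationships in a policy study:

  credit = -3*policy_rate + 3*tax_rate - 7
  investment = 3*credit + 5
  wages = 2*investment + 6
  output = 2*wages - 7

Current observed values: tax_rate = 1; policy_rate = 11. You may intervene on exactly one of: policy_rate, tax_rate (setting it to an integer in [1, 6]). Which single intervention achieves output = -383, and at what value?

set tax_rate = 2

Intervening on policy_rate: output = -36*policy_rate - 23. Reaching -383 requires policy_rate = 10, outside [1, 6].
Intervening on tax_rate: with other inputs at their observed values, output = 36*tax_rate - 455. Solving for -383 gives tax_rate = 2, within [1, 6].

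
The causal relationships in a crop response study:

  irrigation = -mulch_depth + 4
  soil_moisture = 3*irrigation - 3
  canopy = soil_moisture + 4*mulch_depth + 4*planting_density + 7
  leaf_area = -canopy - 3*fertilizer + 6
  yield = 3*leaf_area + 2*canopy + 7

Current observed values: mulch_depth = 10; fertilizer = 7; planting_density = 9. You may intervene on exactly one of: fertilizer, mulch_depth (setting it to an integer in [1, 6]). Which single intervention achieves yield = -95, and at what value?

set mulch_depth = 5

Intervening on fertilizer: yield = -9*fertilizer - 37. Reaching -95 requires fertilizer = 58/9, not an integer.
Intervening on mulch_depth: with other inputs at their observed values, yield = -mulch_depth - 90. Solving for -95 gives mulch_depth = 5, within [1, 6].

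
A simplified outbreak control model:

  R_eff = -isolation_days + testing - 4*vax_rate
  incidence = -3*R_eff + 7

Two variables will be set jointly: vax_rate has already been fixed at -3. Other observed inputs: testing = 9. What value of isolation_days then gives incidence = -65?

With vax_rate held at -3:
Substituting into the R_eff equation gives R_eff = -isolation_days + 21.
So incidence = 3*isolation_days - 56.
Solve 3*isolation_days - 56 = -65: isolation_days = (-65 + 56) / 3 = -3.

isolation_days = -3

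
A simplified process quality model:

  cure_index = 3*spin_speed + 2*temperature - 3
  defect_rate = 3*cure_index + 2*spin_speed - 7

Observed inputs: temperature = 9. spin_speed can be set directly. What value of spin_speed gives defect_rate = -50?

spin_speed = -8

Substituting into the cure_index equation gives cure_index = 3*spin_speed + 15.
This gives defect_rate = 11*spin_speed + 38.
Solve 11*spin_speed + 38 = -50: spin_speed = (-50 - 38) / 11 = -8.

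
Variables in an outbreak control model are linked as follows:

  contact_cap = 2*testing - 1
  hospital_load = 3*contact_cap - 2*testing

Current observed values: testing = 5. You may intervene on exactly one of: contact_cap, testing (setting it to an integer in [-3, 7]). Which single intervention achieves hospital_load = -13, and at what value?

Intervening on contact_cap: with other inputs at their observed values, hospital_load = 3*contact_cap - 10. Solving for -13 gives contact_cap = -1, within [-3, 7].
Intervening on testing: hospital_load = 4*testing - 3. Reaching -13 requires testing = -5/2, not an integer.

set contact_cap = -1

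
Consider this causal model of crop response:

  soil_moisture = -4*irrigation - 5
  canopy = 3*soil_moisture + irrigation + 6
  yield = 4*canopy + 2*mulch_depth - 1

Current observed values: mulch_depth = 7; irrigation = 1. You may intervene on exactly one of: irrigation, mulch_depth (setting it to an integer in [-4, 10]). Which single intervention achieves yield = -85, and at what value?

Intervening on irrigation: yield = -44*irrigation - 23. Reaching -85 requires irrigation = 31/22, not an integer.
Intervening on mulch_depth: with other inputs at their observed values, yield = 2*mulch_depth - 81. Solving for -85 gives mulch_depth = -2, within [-4, 10].

set mulch_depth = -2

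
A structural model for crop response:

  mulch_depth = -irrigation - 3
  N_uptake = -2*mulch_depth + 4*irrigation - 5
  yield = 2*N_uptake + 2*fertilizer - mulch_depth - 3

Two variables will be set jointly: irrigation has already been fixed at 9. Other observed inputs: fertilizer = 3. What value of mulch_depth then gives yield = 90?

mulch_depth = -5

With irrigation held at 9:
Intervening on mulch_depth fixes its value directly, overriding its dependence on irrigation.
Substituting into the N_uptake equation gives N_uptake = -2*mulch_depth + 31.
Substituting into the yield equation gives yield = -5*mulch_depth + 65.
Solve -5*mulch_depth + 65 = 90: mulch_depth = (90 - 65) / -5 = -5.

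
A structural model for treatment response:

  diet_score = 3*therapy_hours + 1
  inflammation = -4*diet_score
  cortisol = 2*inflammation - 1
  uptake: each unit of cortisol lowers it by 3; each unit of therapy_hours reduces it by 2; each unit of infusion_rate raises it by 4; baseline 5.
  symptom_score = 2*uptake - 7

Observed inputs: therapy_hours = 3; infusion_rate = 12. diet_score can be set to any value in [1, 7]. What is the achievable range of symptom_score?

Intervening on diet_score fixes its value directly, overriding its dependence on therapy_hours.
Substituting into the cortisol equation gives cortisol = -8*diet_score - 1.
Substituting into the uptake equation gives uptake = 24*diet_score + 50.
Substituting into the symptom_score equation gives symptom_score = 48*diet_score + 93.
Linear in diet_score, so extremes are at the endpoints: diet_score = 1 gives symptom_score = 141; diet_score = 7 gives symptom_score = 429.

141 to 429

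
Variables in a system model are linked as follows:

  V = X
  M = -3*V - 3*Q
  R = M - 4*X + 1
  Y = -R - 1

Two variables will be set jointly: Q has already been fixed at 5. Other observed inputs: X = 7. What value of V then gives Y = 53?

With Q held at 5:
Intervening on V fixes its value directly, overriding its dependence on X.
Substituting into the M equation gives M = -3*V - 15.
So R = -3*V - 42.
Substituting into the Y equation gives Y = 3*V + 41.
Solve 3*V + 41 = 53: V = (53 - 41) / 3 = 4.

V = 4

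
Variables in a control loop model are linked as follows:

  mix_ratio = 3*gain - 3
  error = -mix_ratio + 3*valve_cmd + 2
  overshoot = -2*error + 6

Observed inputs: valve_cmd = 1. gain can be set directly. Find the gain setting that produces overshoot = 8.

gain = 3

Substituting into the error equation gives error = -3*gain + 8.
This gives overshoot = 6*gain - 10.
Solve 6*gain - 10 = 8: gain = (8 + 10) / 6 = 3.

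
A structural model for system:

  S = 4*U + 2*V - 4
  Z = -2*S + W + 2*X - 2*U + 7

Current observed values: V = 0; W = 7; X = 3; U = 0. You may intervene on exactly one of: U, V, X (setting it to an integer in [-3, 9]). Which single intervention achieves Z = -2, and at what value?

Intervening on U: with other inputs at their observed values, Z = -10*U + 28. Solving for -2 gives U = 3, within [-3, 9].
Intervening on V: Z = -4*V + 28. Reaching -2 requires V = 15/2, not an integer.
Intervening on X: Z = 2*X + 22. Reaching -2 requires X = -12, outside [-3, 9].

set U = 3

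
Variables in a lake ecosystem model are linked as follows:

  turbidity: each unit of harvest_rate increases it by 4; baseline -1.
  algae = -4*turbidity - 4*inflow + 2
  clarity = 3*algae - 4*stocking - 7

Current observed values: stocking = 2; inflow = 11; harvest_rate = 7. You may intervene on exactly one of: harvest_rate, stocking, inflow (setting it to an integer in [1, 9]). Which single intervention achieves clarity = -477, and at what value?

set stocking = 5

Intervening on harvest_rate: clarity = -48*harvest_rate - 129. Reaching -477 requires harvest_rate = 29/4, not an integer.
Intervening on stocking: with other inputs at their observed values, clarity = -4*stocking - 457. Solving for -477 gives stocking = 5, within [1, 9].
Intervening on inflow: clarity = -12*inflow - 333. Reaching -477 requires inflow = 12, outside [1, 9].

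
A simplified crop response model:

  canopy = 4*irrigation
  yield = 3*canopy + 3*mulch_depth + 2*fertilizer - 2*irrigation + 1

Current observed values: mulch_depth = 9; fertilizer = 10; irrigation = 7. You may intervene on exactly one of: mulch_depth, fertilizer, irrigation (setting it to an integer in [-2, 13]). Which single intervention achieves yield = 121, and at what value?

set mulch_depth = 10

Intervening on mulch_depth: with other inputs at their observed values, yield = 3*mulch_depth + 91. Solving for 121 gives mulch_depth = 10, within [-2, 13].
Intervening on fertilizer: yield = 2*fertilizer + 98. Reaching 121 requires fertilizer = 23/2, not an integer.
Intervening on irrigation: yield = 10*irrigation + 48. Reaching 121 requires irrigation = 73/10, not an integer.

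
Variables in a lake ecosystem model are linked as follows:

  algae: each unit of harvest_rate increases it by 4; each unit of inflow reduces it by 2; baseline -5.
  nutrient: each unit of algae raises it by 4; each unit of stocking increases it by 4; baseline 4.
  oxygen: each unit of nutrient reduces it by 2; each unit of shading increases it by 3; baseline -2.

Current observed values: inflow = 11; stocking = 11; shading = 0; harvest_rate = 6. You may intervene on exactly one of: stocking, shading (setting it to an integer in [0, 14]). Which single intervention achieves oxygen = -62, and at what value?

Intervening on stocking: oxygen = -8*stocking + 14. Reaching -62 requires stocking = 19/2, not an integer.
Intervening on shading: with other inputs at their observed values, oxygen = 3*shading - 74. Solving for -62 gives shading = 4, within [0, 14].

set shading = 4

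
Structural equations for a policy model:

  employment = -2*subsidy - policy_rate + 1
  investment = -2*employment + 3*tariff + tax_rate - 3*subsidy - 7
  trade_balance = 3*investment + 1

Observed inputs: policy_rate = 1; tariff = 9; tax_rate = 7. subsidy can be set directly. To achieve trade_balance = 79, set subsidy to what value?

Substituting into the employment equation gives employment = -2*subsidy.
Substituting into the investment equation gives investment = subsidy + 27.
This gives trade_balance = 3*subsidy + 82.
Solve 3*subsidy + 82 = 79: subsidy = (79 - 82) / 3 = -1.

subsidy = -1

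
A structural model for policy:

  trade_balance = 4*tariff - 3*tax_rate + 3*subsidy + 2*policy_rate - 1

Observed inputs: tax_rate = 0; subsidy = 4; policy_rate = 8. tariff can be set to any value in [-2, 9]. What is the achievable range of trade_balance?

Substituting into the trade_balance equation gives trade_balance = 4*tariff + 27.
Linear in tariff, so extremes are at the endpoints: tariff = -2 gives trade_balance = 19; tariff = 9 gives trade_balance = 63.

19 to 63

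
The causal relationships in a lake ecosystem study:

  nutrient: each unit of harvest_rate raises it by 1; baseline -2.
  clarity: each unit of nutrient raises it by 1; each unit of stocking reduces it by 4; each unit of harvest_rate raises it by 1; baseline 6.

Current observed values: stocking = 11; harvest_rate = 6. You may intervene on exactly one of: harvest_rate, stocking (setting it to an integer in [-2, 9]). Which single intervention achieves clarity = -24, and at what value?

set harvest_rate = 8

Intervening on harvest_rate: with other inputs at their observed values, clarity = 2*harvest_rate - 40. Solving for -24 gives harvest_rate = 8, within [-2, 9].
Intervening on stocking: clarity = -4*stocking + 16. Reaching -24 requires stocking = 10, outside [-2, 9].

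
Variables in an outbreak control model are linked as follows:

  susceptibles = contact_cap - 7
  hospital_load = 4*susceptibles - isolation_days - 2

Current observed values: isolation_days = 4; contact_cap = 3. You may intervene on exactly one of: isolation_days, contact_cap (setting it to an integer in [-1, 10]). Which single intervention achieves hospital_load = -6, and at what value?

set contact_cap = 7

Intervening on isolation_days: hospital_load = -isolation_days - 18. Reaching -6 requires isolation_days = -12, outside [-1, 10].
Intervening on contact_cap: with other inputs at their observed values, hospital_load = 4*contact_cap - 34. Solving for -6 gives contact_cap = 7, within [-1, 10].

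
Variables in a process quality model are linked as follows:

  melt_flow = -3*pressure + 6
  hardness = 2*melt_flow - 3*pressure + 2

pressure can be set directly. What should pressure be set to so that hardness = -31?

Substituting into the hardness equation gives hardness = -9*pressure + 14.
Solve -9*pressure + 14 = -31: pressure = (-31 - 14) / -9 = 5.

pressure = 5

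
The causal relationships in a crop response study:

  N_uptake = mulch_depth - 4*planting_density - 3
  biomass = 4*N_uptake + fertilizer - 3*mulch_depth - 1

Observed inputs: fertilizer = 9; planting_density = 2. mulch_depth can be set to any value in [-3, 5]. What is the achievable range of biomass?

Substituting into the N_uptake equation gives N_uptake = mulch_depth - 11.
Substituting into the biomass equation gives biomass = mulch_depth - 36.
Linear in mulch_depth, so extremes are at the endpoints: mulch_depth = -3 gives biomass = -39; mulch_depth = 5 gives biomass = -31.

-39 to -31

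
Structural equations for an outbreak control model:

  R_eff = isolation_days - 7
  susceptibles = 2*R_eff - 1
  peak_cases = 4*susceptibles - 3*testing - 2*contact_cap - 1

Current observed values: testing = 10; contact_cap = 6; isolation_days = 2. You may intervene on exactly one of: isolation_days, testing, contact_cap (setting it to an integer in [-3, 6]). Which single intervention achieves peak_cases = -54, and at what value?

set testing = -1

Intervening on isolation_days: peak_cases = 8*isolation_days - 103. Reaching -54 requires isolation_days = 49/8, not an integer.
Intervening on testing: with other inputs at their observed values, peak_cases = -3*testing - 57. Solving for -54 gives testing = -1, within [-3, 6].
Intervening on contact_cap: peak_cases = -2*contact_cap - 75. Reaching -54 requires contact_cap = -21/2, not an integer.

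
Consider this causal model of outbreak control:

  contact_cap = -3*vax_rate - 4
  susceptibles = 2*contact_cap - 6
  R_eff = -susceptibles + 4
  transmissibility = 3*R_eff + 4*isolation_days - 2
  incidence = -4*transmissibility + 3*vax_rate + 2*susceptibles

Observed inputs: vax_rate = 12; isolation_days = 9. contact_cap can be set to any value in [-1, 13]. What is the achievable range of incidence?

Intervening on contact_cap fixes its value directly, overriding its dependence on vax_rate.
Substituting into the R_eff equation gives R_eff = -2*contact_cap + 10.
Substituting into the transmissibility equation gives transmissibility = -6*contact_cap + 64.
This gives incidence = 28*contact_cap - 232.
Linear in contact_cap, so extremes are at the endpoints: contact_cap = -1 gives incidence = -260; contact_cap = 13 gives incidence = 132.

-260 to 132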